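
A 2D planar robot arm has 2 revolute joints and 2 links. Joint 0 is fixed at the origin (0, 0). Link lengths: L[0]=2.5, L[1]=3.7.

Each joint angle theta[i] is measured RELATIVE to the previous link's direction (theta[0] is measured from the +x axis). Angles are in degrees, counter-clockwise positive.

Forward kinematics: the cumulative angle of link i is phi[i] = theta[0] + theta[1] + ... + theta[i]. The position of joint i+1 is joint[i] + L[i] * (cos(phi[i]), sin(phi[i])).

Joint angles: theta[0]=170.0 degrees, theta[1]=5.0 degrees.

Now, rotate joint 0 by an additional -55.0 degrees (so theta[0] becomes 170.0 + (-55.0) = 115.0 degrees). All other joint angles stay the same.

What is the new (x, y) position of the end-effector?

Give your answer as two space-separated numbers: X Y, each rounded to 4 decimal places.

Answer: -2.9065 5.4701

Derivation:
joint[0] = (0.0000, 0.0000)  (base)
link 0: phi[0] = 115 = 115 deg
  cos(115 deg) = -0.4226, sin(115 deg) = 0.9063
  joint[1] = (0.0000, 0.0000) + 2.5 * (-0.4226, 0.9063) = (0.0000 + -1.0565, 0.0000 + 2.2658) = (-1.0565, 2.2658)
link 1: phi[1] = 115 + 5 = 120 deg
  cos(120 deg) = -0.5000, sin(120 deg) = 0.8660
  joint[2] = (-1.0565, 2.2658) + 3.7 * (-0.5000, 0.8660) = (-1.0565 + -1.8500, 2.2658 + 3.2043) = (-2.9065, 5.4701)
End effector: (-2.9065, 5.4701)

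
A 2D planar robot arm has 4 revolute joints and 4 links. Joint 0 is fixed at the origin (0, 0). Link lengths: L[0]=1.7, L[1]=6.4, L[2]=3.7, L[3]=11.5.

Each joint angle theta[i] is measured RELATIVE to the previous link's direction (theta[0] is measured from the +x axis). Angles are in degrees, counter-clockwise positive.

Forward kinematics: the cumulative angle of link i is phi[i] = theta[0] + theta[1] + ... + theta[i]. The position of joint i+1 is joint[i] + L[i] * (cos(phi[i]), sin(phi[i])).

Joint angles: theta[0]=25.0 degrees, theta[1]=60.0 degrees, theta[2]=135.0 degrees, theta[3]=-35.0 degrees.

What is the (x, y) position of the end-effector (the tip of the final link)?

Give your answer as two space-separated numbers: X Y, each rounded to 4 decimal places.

Answer: -12.1921 3.7135

Derivation:
joint[0] = (0.0000, 0.0000)  (base)
link 0: phi[0] = 25 = 25 deg
  cos(25 deg) = 0.9063, sin(25 deg) = 0.4226
  joint[1] = (0.0000, 0.0000) + 1.7 * (0.9063, 0.4226) = (0.0000 + 1.5407, 0.0000 + 0.7185) = (1.5407, 0.7185)
link 1: phi[1] = 25 + 60 = 85 deg
  cos(85 deg) = 0.0872, sin(85 deg) = 0.9962
  joint[2] = (1.5407, 0.7185) + 6.4 * (0.0872, 0.9962) = (1.5407 + 0.5578, 0.7185 + 6.3756) = (2.0985, 7.0941)
link 2: phi[2] = 25 + 60 + 135 = 220 deg
  cos(220 deg) = -0.7660, sin(220 deg) = -0.6428
  joint[3] = (2.0985, 7.0941) + 3.7 * (-0.7660, -0.6428) = (2.0985 + -2.8344, 7.0941 + -2.3783) = (-0.7358, 4.7158)
link 3: phi[3] = 25 + 60 + 135 + -35 = 185 deg
  cos(185 deg) = -0.9962, sin(185 deg) = -0.0872
  joint[4] = (-0.7358, 4.7158) + 11.5 * (-0.9962, -0.0872) = (-0.7358 + -11.4562, 4.7158 + -1.0023) = (-12.1921, 3.7135)
End effector: (-12.1921, 3.7135)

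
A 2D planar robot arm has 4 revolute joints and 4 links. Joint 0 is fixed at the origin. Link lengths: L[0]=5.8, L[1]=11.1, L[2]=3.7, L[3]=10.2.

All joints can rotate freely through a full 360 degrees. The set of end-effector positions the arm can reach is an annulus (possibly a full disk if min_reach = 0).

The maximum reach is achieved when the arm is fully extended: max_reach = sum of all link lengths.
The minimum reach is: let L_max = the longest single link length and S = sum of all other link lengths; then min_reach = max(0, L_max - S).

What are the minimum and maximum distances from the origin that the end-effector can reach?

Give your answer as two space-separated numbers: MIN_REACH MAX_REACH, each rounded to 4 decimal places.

Answer: 0.0000 30.8000

Derivation:
Link lengths: [5.8, 11.1, 3.7, 10.2]
max_reach = 5.8 + 11.1 + 3.7 + 10.2 = 30.8
L_max = max([5.8, 11.1, 3.7, 10.2]) = 11.1
S (sum of others) = 30.8 - 11.1 = 19.7
min_reach = max(0, 11.1 - 19.7) = max(0, -8.6) = 0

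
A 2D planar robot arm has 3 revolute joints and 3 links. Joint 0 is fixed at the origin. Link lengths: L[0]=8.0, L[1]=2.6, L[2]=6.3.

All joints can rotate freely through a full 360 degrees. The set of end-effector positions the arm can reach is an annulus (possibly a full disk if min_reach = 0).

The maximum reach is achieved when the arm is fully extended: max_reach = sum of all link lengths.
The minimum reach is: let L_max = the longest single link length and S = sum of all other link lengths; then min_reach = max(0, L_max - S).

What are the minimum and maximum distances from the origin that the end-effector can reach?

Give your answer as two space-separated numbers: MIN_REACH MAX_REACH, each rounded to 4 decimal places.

Link lengths: [8.0, 2.6, 6.3]
max_reach = 8 + 2.6 + 6.3 = 16.9
L_max = max([8.0, 2.6, 6.3]) = 8
S (sum of others) = 16.9 - 8 = 8.9
min_reach = max(0, 8 - 8.9) = max(0, -0.9) = 0

Answer: 0.0000 16.9000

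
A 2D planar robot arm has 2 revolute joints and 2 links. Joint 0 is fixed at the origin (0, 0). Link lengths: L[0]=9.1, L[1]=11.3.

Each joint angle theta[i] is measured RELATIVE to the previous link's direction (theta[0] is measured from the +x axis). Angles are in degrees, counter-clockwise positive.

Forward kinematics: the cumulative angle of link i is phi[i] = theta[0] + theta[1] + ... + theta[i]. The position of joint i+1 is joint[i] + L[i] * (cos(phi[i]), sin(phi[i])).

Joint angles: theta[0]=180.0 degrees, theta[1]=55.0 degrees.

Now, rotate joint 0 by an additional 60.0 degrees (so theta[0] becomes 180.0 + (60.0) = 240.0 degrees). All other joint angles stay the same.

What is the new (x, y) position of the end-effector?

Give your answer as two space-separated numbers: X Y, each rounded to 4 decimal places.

Answer: 0.2256 -18.1221

Derivation:
joint[0] = (0.0000, 0.0000)  (base)
link 0: phi[0] = 240 = 240 deg
  cos(240 deg) = -0.5000, sin(240 deg) = -0.8660
  joint[1] = (0.0000, 0.0000) + 9.1 * (-0.5000, -0.8660) = (0.0000 + -4.5500, 0.0000 + -7.8808) = (-4.5500, -7.8808)
link 1: phi[1] = 240 + 55 = 295 deg
  cos(295 deg) = 0.4226, sin(295 deg) = -0.9063
  joint[2] = (-4.5500, -7.8808) + 11.3 * (0.4226, -0.9063) = (-4.5500 + 4.7756, -7.8808 + -10.2413) = (0.2256, -18.1221)
End effector: (0.2256, -18.1221)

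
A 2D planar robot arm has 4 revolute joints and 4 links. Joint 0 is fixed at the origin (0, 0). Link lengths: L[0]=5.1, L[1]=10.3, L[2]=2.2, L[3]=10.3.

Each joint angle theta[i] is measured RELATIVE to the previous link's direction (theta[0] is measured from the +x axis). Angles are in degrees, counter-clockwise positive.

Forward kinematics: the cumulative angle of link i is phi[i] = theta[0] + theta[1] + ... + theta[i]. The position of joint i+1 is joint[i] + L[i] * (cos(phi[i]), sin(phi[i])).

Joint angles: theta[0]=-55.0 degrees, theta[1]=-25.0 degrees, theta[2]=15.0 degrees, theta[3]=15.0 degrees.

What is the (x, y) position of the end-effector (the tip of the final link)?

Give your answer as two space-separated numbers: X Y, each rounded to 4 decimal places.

joint[0] = (0.0000, 0.0000)  (base)
link 0: phi[0] = -55 = -55 deg
  cos(-55 deg) = 0.5736, sin(-55 deg) = -0.8192
  joint[1] = (0.0000, 0.0000) + 5.1 * (0.5736, -0.8192) = (0.0000 + 2.9252, 0.0000 + -4.1777) = (2.9252, -4.1777)
link 1: phi[1] = -55 + -25 = -80 deg
  cos(-80 deg) = 0.1736, sin(-80 deg) = -0.9848
  joint[2] = (2.9252, -4.1777) + 10.3 * (0.1736, -0.9848) = (2.9252 + 1.7886, -4.1777 + -10.1435) = (4.7138, -14.3212)
link 2: phi[2] = -55 + -25 + 15 = -65 deg
  cos(-65 deg) = 0.4226, sin(-65 deg) = -0.9063
  joint[3] = (4.7138, -14.3212) + 2.2 * (0.4226, -0.9063) = (4.7138 + 0.9298, -14.3212 + -1.9939) = (5.6436, -16.3151)
link 3: phi[3] = -55 + -25 + 15 + 15 = -50 deg
  cos(-50 deg) = 0.6428, sin(-50 deg) = -0.7660
  joint[4] = (5.6436, -16.3151) + 10.3 * (0.6428, -0.7660) = (5.6436 + 6.6207, -16.3151 + -7.8903) = (12.2643, -24.2053)
End effector: (12.2643, -24.2053)

Answer: 12.2643 -24.2053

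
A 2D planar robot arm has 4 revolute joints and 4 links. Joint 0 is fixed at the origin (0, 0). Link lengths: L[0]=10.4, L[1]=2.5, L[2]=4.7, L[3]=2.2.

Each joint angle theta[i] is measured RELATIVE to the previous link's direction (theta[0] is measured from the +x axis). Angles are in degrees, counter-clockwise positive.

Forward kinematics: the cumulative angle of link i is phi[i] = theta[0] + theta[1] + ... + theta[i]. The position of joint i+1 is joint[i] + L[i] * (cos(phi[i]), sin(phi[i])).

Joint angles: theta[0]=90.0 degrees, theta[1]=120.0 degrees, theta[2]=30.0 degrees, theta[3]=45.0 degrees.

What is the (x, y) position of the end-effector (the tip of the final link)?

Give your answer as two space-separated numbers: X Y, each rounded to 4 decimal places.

Answer: -3.9457 2.9546

Derivation:
joint[0] = (0.0000, 0.0000)  (base)
link 0: phi[0] = 90 = 90 deg
  cos(90 deg) = 0.0000, sin(90 deg) = 1.0000
  joint[1] = (0.0000, 0.0000) + 10.4 * (0.0000, 1.0000) = (0.0000 + 0.0000, 0.0000 + 10.4000) = (0.0000, 10.4000)
link 1: phi[1] = 90 + 120 = 210 deg
  cos(210 deg) = -0.8660, sin(210 deg) = -0.5000
  joint[2] = (0.0000, 10.4000) + 2.5 * (-0.8660, -0.5000) = (0.0000 + -2.1651, 10.4000 + -1.2500) = (-2.1651, 9.1500)
link 2: phi[2] = 90 + 120 + 30 = 240 deg
  cos(240 deg) = -0.5000, sin(240 deg) = -0.8660
  joint[3] = (-2.1651, 9.1500) + 4.7 * (-0.5000, -0.8660) = (-2.1651 + -2.3500, 9.1500 + -4.0703) = (-4.5151, 5.0797)
link 3: phi[3] = 90 + 120 + 30 + 45 = 285 deg
  cos(285 deg) = 0.2588, sin(285 deg) = -0.9659
  joint[4] = (-4.5151, 5.0797) + 2.2 * (0.2588, -0.9659) = (-4.5151 + 0.5694, 5.0797 + -2.1250) = (-3.9457, 2.9546)
End effector: (-3.9457, 2.9546)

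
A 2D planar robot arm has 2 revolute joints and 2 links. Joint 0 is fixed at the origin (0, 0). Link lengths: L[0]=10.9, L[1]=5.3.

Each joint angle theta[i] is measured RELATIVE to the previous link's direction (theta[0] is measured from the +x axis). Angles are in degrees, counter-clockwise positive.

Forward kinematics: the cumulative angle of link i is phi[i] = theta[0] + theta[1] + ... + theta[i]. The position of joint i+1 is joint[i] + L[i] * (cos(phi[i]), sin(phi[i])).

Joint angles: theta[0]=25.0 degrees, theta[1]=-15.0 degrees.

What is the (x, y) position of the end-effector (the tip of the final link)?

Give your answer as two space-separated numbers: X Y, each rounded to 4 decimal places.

joint[0] = (0.0000, 0.0000)  (base)
link 0: phi[0] = 25 = 25 deg
  cos(25 deg) = 0.9063, sin(25 deg) = 0.4226
  joint[1] = (0.0000, 0.0000) + 10.9 * (0.9063, 0.4226) = (0.0000 + 9.8788, 0.0000 + 4.6065) = (9.8788, 4.6065)
link 1: phi[1] = 25 + -15 = 10 deg
  cos(10 deg) = 0.9848, sin(10 deg) = 0.1736
  joint[2] = (9.8788, 4.6065) + 5.3 * (0.9848, 0.1736) = (9.8788 + 5.2195, 4.6065 + 0.9203) = (15.0982, 5.5269)
End effector: (15.0982, 5.5269)

Answer: 15.0982 5.5269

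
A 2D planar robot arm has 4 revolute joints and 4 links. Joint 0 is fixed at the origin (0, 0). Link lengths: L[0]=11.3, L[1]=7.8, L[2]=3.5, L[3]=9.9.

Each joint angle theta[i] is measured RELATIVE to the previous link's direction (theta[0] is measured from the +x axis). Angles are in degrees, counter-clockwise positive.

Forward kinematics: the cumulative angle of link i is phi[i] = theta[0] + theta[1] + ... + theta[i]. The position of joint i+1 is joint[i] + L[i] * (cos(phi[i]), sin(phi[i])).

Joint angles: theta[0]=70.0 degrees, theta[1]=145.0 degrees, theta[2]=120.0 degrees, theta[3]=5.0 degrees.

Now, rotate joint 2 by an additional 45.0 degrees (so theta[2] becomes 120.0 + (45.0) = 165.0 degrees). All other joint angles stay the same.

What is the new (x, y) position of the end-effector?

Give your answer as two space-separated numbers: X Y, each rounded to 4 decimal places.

joint[0] = (0.0000, 0.0000)  (base)
link 0: phi[0] = 70 = 70 deg
  cos(70 deg) = 0.3420, sin(70 deg) = 0.9397
  joint[1] = (0.0000, 0.0000) + 11.3 * (0.3420, 0.9397) = (0.0000 + 3.8648, 0.0000 + 10.6185) = (3.8648, 10.6185)
link 1: phi[1] = 70 + 145 = 215 deg
  cos(215 deg) = -0.8192, sin(215 deg) = -0.5736
  joint[2] = (3.8648, 10.6185) + 7.8 * (-0.8192, -0.5736) = (3.8648 + -6.3894, 10.6185 + -4.4739) = (-2.5246, 6.1446)
link 2: phi[2] = 70 + 145 + 165 = 380 deg
  cos(380 deg) = 0.9397, sin(380 deg) = 0.3420
  joint[3] = (-2.5246, 6.1446) + 3.5 * (0.9397, 0.3420) = (-2.5246 + 3.2889, 6.1446 + 1.1971) = (0.7644, 7.3417)
link 3: phi[3] = 70 + 145 + 165 + 5 = 385 deg
  cos(385 deg) = 0.9063, sin(385 deg) = 0.4226
  joint[4] = (0.7644, 7.3417) + 9.9 * (0.9063, 0.4226) = (0.7644 + 8.9724, 7.3417 + 4.1839) = (9.7368, 11.5256)
End effector: (9.7368, 11.5256)

Answer: 9.7368 11.5256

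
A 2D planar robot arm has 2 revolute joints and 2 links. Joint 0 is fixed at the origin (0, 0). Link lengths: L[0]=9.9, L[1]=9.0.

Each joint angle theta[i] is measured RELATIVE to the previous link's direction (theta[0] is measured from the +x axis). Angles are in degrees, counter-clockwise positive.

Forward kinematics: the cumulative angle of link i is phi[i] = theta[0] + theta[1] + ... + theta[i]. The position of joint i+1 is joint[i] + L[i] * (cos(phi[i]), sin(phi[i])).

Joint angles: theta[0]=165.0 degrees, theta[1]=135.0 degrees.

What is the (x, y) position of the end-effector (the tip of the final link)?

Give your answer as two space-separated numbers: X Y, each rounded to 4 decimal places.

joint[0] = (0.0000, 0.0000)  (base)
link 0: phi[0] = 165 = 165 deg
  cos(165 deg) = -0.9659, sin(165 deg) = 0.2588
  joint[1] = (0.0000, 0.0000) + 9.9 * (-0.9659, 0.2588) = (0.0000 + -9.5627, 0.0000 + 2.5623) = (-9.5627, 2.5623)
link 1: phi[1] = 165 + 135 = 300 deg
  cos(300 deg) = 0.5000, sin(300 deg) = -0.8660
  joint[2] = (-9.5627, 2.5623) + 9 * (0.5000, -0.8660) = (-9.5627 + 4.5000, 2.5623 + -7.7942) = (-5.0627, -5.2319)
End effector: (-5.0627, -5.2319)

Answer: -5.0627 -5.2319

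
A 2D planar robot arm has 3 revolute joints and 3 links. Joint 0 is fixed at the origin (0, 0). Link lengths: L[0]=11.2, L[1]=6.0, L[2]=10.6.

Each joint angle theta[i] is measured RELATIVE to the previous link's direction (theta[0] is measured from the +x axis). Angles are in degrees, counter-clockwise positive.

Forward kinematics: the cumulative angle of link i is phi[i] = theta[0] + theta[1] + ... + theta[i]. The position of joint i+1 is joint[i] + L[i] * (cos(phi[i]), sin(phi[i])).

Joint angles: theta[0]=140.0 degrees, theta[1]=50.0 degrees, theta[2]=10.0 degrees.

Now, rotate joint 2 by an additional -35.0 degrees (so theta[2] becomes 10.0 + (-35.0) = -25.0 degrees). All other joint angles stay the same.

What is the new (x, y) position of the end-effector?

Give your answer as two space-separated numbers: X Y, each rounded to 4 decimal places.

joint[0] = (0.0000, 0.0000)  (base)
link 0: phi[0] = 140 = 140 deg
  cos(140 deg) = -0.7660, sin(140 deg) = 0.6428
  joint[1] = (0.0000, 0.0000) + 11.2 * (-0.7660, 0.6428) = (0.0000 + -8.5797, 0.0000 + 7.1992) = (-8.5797, 7.1992)
link 1: phi[1] = 140 + 50 = 190 deg
  cos(190 deg) = -0.9848, sin(190 deg) = -0.1736
  joint[2] = (-8.5797, 7.1992) + 6 * (-0.9848, -0.1736) = (-8.5797 + -5.9088, 7.1992 + -1.0419) = (-14.4885, 6.1573)
link 2: phi[2] = 140 + 50 + -25 = 165 deg
  cos(165 deg) = -0.9659, sin(165 deg) = 0.2588
  joint[3] = (-14.4885, 6.1573) + 10.6 * (-0.9659, 0.2588) = (-14.4885 + -10.2388, 6.1573 + 2.7435) = (-24.7274, 8.9008)
End effector: (-24.7274, 8.9008)

Answer: -24.7274 8.9008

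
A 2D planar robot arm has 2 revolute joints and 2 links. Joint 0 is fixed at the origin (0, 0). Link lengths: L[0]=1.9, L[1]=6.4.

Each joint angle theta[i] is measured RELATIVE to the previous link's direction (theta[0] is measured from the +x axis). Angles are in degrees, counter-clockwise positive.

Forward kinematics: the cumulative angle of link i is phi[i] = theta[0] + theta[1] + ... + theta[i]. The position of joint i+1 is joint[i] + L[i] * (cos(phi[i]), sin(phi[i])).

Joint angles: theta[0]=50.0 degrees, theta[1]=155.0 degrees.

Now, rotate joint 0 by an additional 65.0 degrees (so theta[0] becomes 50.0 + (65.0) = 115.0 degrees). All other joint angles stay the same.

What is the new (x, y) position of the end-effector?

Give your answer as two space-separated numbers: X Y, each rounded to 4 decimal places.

joint[0] = (0.0000, 0.0000)  (base)
link 0: phi[0] = 115 = 115 deg
  cos(115 deg) = -0.4226, sin(115 deg) = 0.9063
  joint[1] = (0.0000, 0.0000) + 1.9 * (-0.4226, 0.9063) = (0.0000 + -0.8030, 0.0000 + 1.7220) = (-0.8030, 1.7220)
link 1: phi[1] = 115 + 155 = 270 deg
  cos(270 deg) = -0.0000, sin(270 deg) = -1.0000
  joint[2] = (-0.8030, 1.7220) + 6.4 * (-0.0000, -1.0000) = (-0.8030 + -0.0000, 1.7220 + -6.4000) = (-0.8030, -4.6780)
End effector: (-0.8030, -4.6780)

Answer: -0.8030 -4.6780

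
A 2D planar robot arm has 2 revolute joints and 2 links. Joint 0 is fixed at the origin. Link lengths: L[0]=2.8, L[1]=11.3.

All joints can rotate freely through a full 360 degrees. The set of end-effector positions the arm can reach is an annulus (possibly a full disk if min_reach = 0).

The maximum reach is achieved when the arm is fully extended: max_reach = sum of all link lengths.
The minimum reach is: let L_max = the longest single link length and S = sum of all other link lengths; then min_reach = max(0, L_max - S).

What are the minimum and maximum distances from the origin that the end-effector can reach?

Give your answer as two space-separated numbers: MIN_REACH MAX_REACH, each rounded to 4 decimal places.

Link lengths: [2.8, 11.3]
max_reach = 2.8 + 11.3 = 14.1
L_max = max([2.8, 11.3]) = 11.3
S (sum of others) = 14.1 - 11.3 = 2.8
min_reach = max(0, 11.3 - 2.8) = max(0, 8.5) = 8.5

Answer: 8.5000 14.1000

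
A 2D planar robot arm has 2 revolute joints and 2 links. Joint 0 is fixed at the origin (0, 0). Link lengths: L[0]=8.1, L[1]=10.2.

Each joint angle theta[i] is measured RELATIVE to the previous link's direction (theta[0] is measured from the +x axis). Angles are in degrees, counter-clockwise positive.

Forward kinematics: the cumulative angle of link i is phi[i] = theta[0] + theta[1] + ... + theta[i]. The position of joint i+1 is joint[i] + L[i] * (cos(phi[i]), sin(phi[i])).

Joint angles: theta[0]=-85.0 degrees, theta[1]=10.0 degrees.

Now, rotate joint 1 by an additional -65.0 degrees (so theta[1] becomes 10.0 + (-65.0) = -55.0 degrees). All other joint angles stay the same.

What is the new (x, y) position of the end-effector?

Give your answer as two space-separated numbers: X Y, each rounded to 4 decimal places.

Answer: -7.1077 -14.6256

Derivation:
joint[0] = (0.0000, 0.0000)  (base)
link 0: phi[0] = -85 = -85 deg
  cos(-85 deg) = 0.0872, sin(-85 deg) = -0.9962
  joint[1] = (0.0000, 0.0000) + 8.1 * (0.0872, -0.9962) = (0.0000 + 0.7060, 0.0000 + -8.0692) = (0.7060, -8.0692)
link 1: phi[1] = -85 + -55 = -140 deg
  cos(-140 deg) = -0.7660, sin(-140 deg) = -0.6428
  joint[2] = (0.7060, -8.0692) + 10.2 * (-0.7660, -0.6428) = (0.7060 + -7.8137, -8.0692 + -6.5564) = (-7.1077, -14.6256)
End effector: (-7.1077, -14.6256)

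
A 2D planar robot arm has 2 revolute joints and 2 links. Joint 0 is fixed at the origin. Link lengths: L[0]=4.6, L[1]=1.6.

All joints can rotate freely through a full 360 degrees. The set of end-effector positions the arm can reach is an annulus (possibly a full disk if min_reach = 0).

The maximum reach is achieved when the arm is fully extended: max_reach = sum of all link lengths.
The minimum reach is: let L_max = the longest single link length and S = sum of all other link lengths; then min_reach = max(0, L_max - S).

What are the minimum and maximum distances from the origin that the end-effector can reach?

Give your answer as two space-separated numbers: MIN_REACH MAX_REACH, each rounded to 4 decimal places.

Link lengths: [4.6, 1.6]
max_reach = 4.6 + 1.6 = 6.2
L_max = max([4.6, 1.6]) = 4.6
S (sum of others) = 6.2 - 4.6 = 1.6
min_reach = max(0, 4.6 - 1.6) = max(0, 3) = 3

Answer: 3.0000 6.2000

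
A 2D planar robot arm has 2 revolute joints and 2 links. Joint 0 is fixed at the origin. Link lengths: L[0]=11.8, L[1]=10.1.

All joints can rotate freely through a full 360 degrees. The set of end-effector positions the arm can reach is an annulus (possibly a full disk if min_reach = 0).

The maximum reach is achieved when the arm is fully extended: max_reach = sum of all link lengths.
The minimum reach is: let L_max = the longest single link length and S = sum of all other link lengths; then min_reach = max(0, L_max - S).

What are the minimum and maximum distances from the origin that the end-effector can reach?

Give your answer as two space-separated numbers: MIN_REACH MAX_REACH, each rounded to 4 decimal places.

Answer: 1.7000 21.9000

Derivation:
Link lengths: [11.8, 10.1]
max_reach = 11.8 + 10.1 = 21.9
L_max = max([11.8, 10.1]) = 11.8
S (sum of others) = 21.9 - 11.8 = 10.1
min_reach = max(0, 11.8 - 10.1) = max(0, 1.7) = 1.7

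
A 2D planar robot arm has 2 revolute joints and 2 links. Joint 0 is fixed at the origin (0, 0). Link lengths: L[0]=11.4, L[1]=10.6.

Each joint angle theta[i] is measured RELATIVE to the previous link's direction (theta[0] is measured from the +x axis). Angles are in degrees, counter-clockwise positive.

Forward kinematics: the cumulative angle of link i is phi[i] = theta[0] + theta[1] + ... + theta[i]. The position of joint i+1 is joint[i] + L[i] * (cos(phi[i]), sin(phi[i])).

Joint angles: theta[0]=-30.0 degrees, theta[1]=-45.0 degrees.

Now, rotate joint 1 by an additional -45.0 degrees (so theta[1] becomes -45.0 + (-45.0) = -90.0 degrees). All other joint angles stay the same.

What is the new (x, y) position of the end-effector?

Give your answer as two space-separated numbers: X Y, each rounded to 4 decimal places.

Answer: 4.5727 -14.8799

Derivation:
joint[0] = (0.0000, 0.0000)  (base)
link 0: phi[0] = -30 = -30 deg
  cos(-30 deg) = 0.8660, sin(-30 deg) = -0.5000
  joint[1] = (0.0000, 0.0000) + 11.4 * (0.8660, -0.5000) = (0.0000 + 9.8727, 0.0000 + -5.7000) = (9.8727, -5.7000)
link 1: phi[1] = -30 + -90 = -120 deg
  cos(-120 deg) = -0.5000, sin(-120 deg) = -0.8660
  joint[2] = (9.8727, -5.7000) + 10.6 * (-0.5000, -0.8660) = (9.8727 + -5.3000, -5.7000 + -9.1799) = (4.5727, -14.8799)
End effector: (4.5727, -14.8799)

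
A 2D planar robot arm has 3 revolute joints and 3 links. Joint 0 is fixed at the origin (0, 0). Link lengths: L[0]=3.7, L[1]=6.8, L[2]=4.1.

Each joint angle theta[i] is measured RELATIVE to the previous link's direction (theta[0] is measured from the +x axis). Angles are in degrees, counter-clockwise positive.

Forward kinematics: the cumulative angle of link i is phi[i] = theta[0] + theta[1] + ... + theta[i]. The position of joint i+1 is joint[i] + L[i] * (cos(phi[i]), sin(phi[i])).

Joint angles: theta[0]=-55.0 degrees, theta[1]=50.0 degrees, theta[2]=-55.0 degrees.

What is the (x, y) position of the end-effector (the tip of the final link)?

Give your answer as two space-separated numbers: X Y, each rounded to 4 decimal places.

joint[0] = (0.0000, 0.0000)  (base)
link 0: phi[0] = -55 = -55 deg
  cos(-55 deg) = 0.5736, sin(-55 deg) = -0.8192
  joint[1] = (0.0000, 0.0000) + 3.7 * (0.5736, -0.8192) = (0.0000 + 2.1222, 0.0000 + -3.0309) = (2.1222, -3.0309)
link 1: phi[1] = -55 + 50 = -5 deg
  cos(-5 deg) = 0.9962, sin(-5 deg) = -0.0872
  joint[2] = (2.1222, -3.0309) + 6.8 * (0.9962, -0.0872) = (2.1222 + 6.7741, -3.0309 + -0.5927) = (8.8964, -3.6235)
link 2: phi[2] = -55 + 50 + -55 = -60 deg
  cos(-60 deg) = 0.5000, sin(-60 deg) = -0.8660
  joint[3] = (8.8964, -3.6235) + 4.1 * (0.5000, -0.8660) = (8.8964 + 2.0500, -3.6235 + -3.5507) = (10.9464, -7.1742)
End effector: (10.9464, -7.1742)

Answer: 10.9464 -7.1742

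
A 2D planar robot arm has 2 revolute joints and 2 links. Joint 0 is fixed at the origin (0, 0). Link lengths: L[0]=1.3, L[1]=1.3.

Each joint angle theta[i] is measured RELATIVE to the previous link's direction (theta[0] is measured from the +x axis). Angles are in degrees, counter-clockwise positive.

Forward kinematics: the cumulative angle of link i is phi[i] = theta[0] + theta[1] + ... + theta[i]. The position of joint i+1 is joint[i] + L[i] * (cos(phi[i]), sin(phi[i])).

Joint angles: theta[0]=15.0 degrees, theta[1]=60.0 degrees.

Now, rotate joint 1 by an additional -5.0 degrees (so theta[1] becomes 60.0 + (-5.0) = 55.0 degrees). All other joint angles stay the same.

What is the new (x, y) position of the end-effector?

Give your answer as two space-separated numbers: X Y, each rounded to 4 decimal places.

joint[0] = (0.0000, 0.0000)  (base)
link 0: phi[0] = 15 = 15 deg
  cos(15 deg) = 0.9659, sin(15 deg) = 0.2588
  joint[1] = (0.0000, 0.0000) + 1.3 * (0.9659, 0.2588) = (0.0000 + 1.2557, 0.0000 + 0.3365) = (1.2557, 0.3365)
link 1: phi[1] = 15 + 55 = 70 deg
  cos(70 deg) = 0.3420, sin(70 deg) = 0.9397
  joint[2] = (1.2557, 0.3365) + 1.3 * (0.3420, 0.9397) = (1.2557 + 0.4446, 0.3365 + 1.2216) = (1.7003, 1.5581)
End effector: (1.7003, 1.5581)

Answer: 1.7003 1.5581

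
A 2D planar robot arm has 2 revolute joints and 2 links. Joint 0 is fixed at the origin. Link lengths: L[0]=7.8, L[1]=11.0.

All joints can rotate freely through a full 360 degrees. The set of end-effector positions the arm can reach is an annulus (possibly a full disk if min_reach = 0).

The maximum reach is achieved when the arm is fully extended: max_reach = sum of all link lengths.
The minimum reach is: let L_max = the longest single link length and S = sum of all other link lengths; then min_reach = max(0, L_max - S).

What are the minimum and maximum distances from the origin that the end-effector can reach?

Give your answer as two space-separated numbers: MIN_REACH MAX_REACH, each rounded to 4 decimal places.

Answer: 3.2000 18.8000

Derivation:
Link lengths: [7.8, 11.0]
max_reach = 7.8 + 11 = 18.8
L_max = max([7.8, 11.0]) = 11
S (sum of others) = 18.8 - 11 = 7.8
min_reach = max(0, 11 - 7.8) = max(0, 3.2) = 3.2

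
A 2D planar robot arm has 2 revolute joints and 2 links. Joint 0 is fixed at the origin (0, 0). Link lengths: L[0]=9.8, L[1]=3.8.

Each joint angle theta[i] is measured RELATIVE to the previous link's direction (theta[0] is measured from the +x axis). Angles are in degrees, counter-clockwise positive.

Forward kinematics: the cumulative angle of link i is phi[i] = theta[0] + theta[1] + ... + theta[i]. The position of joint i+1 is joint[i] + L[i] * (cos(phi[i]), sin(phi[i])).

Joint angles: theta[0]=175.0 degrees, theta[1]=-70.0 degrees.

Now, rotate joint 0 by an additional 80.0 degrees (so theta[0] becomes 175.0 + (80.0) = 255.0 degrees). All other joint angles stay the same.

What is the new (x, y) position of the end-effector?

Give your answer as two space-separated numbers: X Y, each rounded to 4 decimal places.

Answer: -6.3220 -9.7973

Derivation:
joint[0] = (0.0000, 0.0000)  (base)
link 0: phi[0] = 255 = 255 deg
  cos(255 deg) = -0.2588, sin(255 deg) = -0.9659
  joint[1] = (0.0000, 0.0000) + 9.8 * (-0.2588, -0.9659) = (0.0000 + -2.5364, 0.0000 + -9.4661) = (-2.5364, -9.4661)
link 1: phi[1] = 255 + -70 = 185 deg
  cos(185 deg) = -0.9962, sin(185 deg) = -0.0872
  joint[2] = (-2.5364, -9.4661) + 3.8 * (-0.9962, -0.0872) = (-2.5364 + -3.7855, -9.4661 + -0.3312) = (-6.3220, -9.7973)
End effector: (-6.3220, -9.7973)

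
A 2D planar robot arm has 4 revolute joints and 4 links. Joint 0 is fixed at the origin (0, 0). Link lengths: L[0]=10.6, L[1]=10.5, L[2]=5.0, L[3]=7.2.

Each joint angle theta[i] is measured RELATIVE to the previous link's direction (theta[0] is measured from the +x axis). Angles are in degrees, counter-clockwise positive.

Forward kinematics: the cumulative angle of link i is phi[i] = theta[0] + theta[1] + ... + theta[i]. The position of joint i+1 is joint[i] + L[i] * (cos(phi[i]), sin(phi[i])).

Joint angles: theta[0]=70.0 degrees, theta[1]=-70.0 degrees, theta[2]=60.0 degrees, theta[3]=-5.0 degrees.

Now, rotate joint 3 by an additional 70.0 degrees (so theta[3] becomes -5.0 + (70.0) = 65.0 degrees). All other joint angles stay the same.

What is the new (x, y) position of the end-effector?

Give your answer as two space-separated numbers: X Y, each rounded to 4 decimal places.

Answer: 12.4957 20.1888

Derivation:
joint[0] = (0.0000, 0.0000)  (base)
link 0: phi[0] = 70 = 70 deg
  cos(70 deg) = 0.3420, sin(70 deg) = 0.9397
  joint[1] = (0.0000, 0.0000) + 10.6 * (0.3420, 0.9397) = (0.0000 + 3.6254, 0.0000 + 9.9607) = (3.6254, 9.9607)
link 1: phi[1] = 70 + -70 = 0 deg
  cos(0 deg) = 1.0000, sin(0 deg) = 0.0000
  joint[2] = (3.6254, 9.9607) + 10.5 * (1.0000, 0.0000) = (3.6254 + 10.5000, 9.9607 + 0.0000) = (14.1254, 9.9607)
link 2: phi[2] = 70 + -70 + 60 = 60 deg
  cos(60 deg) = 0.5000, sin(60 deg) = 0.8660
  joint[3] = (14.1254, 9.9607) + 5 * (0.5000, 0.8660) = (14.1254 + 2.5000, 9.9607 + 4.3301) = (16.6254, 14.2909)
link 3: phi[3] = 70 + -70 + 60 + 65 = 125 deg
  cos(125 deg) = -0.5736, sin(125 deg) = 0.8192
  joint[4] = (16.6254, 14.2909) + 7.2 * (-0.5736, 0.8192) = (16.6254 + -4.1298, 14.2909 + 5.8979) = (12.4957, 20.1888)
End effector: (12.4957, 20.1888)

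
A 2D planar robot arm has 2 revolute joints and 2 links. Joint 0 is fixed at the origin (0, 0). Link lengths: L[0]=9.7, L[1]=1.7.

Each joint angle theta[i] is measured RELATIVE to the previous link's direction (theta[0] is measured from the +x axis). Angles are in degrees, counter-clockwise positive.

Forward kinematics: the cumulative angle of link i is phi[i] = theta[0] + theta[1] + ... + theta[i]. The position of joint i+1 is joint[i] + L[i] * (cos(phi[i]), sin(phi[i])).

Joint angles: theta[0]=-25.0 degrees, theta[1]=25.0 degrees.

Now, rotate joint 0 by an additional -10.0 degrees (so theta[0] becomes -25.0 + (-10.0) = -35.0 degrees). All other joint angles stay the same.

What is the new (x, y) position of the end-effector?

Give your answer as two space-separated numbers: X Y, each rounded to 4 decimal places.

Answer: 9.6199 -5.8589

Derivation:
joint[0] = (0.0000, 0.0000)  (base)
link 0: phi[0] = -35 = -35 deg
  cos(-35 deg) = 0.8192, sin(-35 deg) = -0.5736
  joint[1] = (0.0000, 0.0000) + 9.7 * (0.8192, -0.5736) = (0.0000 + 7.9458, 0.0000 + -5.5637) = (7.9458, -5.5637)
link 1: phi[1] = -35 + 25 = -10 deg
  cos(-10 deg) = 0.9848, sin(-10 deg) = -0.1736
  joint[2] = (7.9458, -5.5637) + 1.7 * (0.9848, -0.1736) = (7.9458 + 1.6742, -5.5637 + -0.2952) = (9.6199, -5.8589)
End effector: (9.6199, -5.8589)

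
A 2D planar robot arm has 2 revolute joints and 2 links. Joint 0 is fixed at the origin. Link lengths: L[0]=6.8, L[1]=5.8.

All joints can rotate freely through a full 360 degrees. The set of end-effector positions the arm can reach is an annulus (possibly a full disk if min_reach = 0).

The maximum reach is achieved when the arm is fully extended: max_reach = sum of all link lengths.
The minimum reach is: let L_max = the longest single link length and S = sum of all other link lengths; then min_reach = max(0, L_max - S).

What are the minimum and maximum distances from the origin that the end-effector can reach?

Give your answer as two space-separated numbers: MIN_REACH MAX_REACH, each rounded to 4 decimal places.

Answer: 1.0000 12.6000

Derivation:
Link lengths: [6.8, 5.8]
max_reach = 6.8 + 5.8 = 12.6
L_max = max([6.8, 5.8]) = 6.8
S (sum of others) = 12.6 - 6.8 = 5.8
min_reach = max(0, 6.8 - 5.8) = max(0, 1) = 1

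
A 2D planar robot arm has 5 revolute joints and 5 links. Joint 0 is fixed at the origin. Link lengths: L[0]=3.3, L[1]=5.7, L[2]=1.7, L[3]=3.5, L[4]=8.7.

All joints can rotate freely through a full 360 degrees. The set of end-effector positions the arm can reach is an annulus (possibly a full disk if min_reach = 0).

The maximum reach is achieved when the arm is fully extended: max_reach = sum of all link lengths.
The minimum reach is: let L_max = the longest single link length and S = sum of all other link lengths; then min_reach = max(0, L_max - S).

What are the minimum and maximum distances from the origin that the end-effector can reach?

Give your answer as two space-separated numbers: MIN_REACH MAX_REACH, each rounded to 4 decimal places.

Link lengths: [3.3, 5.7, 1.7, 3.5, 8.7]
max_reach = 3.3 + 5.7 + 1.7 + 3.5 + 8.7 = 22.9
L_max = max([3.3, 5.7, 1.7, 3.5, 8.7]) = 8.7
S (sum of others) = 22.9 - 8.7 = 14.2
min_reach = max(0, 8.7 - 14.2) = max(0, -5.5) = 0

Answer: 0.0000 22.9000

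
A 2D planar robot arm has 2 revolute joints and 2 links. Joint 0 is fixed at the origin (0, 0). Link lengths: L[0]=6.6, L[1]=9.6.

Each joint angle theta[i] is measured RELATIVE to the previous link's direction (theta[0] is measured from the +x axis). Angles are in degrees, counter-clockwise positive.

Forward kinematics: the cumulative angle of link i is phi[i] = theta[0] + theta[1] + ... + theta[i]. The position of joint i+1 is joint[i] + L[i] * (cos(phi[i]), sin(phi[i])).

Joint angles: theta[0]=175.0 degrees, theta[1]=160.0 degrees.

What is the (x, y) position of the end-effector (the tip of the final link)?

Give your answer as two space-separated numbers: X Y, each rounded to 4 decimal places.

Answer: 2.1257 -3.4819

Derivation:
joint[0] = (0.0000, 0.0000)  (base)
link 0: phi[0] = 175 = 175 deg
  cos(175 deg) = -0.9962, sin(175 deg) = 0.0872
  joint[1] = (0.0000, 0.0000) + 6.6 * (-0.9962, 0.0872) = (0.0000 + -6.5749, 0.0000 + 0.5752) = (-6.5749, 0.5752)
link 1: phi[1] = 175 + 160 = 335 deg
  cos(335 deg) = 0.9063, sin(335 deg) = -0.4226
  joint[2] = (-6.5749, 0.5752) + 9.6 * (0.9063, -0.4226) = (-6.5749 + 8.7006, 0.5752 + -4.0571) = (2.1257, -3.4819)
End effector: (2.1257, -3.4819)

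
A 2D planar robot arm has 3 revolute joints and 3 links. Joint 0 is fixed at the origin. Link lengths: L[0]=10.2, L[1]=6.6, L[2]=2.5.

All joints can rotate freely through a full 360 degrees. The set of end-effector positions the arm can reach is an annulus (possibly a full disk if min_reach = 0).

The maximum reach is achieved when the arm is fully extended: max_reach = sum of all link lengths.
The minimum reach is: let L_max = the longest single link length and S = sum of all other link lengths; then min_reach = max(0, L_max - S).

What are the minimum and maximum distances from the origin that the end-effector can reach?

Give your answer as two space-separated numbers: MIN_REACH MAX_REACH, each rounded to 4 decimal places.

Link lengths: [10.2, 6.6, 2.5]
max_reach = 10.2 + 6.6 + 2.5 = 19.3
L_max = max([10.2, 6.6, 2.5]) = 10.2
S (sum of others) = 19.3 - 10.2 = 9.1
min_reach = max(0, 10.2 - 9.1) = max(0, 1.1) = 1.1

Answer: 1.1000 19.3000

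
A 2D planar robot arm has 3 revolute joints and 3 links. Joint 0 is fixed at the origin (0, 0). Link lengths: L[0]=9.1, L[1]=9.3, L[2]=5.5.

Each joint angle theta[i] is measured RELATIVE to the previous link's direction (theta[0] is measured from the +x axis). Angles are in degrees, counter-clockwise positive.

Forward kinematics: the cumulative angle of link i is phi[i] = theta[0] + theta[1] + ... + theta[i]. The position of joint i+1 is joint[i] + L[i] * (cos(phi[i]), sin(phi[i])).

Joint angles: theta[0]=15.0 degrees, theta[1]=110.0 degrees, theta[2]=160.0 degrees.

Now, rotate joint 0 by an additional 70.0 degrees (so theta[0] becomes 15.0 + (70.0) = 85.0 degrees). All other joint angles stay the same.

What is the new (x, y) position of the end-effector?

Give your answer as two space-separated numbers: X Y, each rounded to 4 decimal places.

joint[0] = (0.0000, 0.0000)  (base)
link 0: phi[0] = 85 = 85 deg
  cos(85 deg) = 0.0872, sin(85 deg) = 0.9962
  joint[1] = (0.0000, 0.0000) + 9.1 * (0.0872, 0.9962) = (0.0000 + 0.7931, 0.0000 + 9.0654) = (0.7931, 9.0654)
link 1: phi[1] = 85 + 110 = 195 deg
  cos(195 deg) = -0.9659, sin(195 deg) = -0.2588
  joint[2] = (0.7931, 9.0654) + 9.3 * (-0.9659, -0.2588) = (0.7931 + -8.9831, 9.0654 + -2.4070) = (-8.1900, 6.6584)
link 2: phi[2] = 85 + 110 + 160 = 355 deg
  cos(355 deg) = 0.9962, sin(355 deg) = -0.0872
  joint[3] = (-8.1900, 6.6584) + 5.5 * (0.9962, -0.0872) = (-8.1900 + 5.4791, 6.6584 + -0.4794) = (-2.7109, 6.1790)
End effector: (-2.7109, 6.1790)

Answer: -2.7109 6.1790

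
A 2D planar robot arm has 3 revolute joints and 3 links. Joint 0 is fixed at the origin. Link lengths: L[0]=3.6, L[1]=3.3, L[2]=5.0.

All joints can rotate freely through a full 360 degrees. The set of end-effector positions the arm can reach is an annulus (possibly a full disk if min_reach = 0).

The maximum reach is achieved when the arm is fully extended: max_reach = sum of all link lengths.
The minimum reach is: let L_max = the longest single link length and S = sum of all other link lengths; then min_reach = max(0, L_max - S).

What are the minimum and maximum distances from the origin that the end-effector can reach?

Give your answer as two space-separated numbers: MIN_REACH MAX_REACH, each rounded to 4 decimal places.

Answer: 0.0000 11.9000

Derivation:
Link lengths: [3.6, 3.3, 5.0]
max_reach = 3.6 + 3.3 + 5 = 11.9
L_max = max([3.6, 3.3, 5.0]) = 5
S (sum of others) = 11.9 - 5 = 6.9
min_reach = max(0, 5 - 6.9) = max(0, -1.9) = 0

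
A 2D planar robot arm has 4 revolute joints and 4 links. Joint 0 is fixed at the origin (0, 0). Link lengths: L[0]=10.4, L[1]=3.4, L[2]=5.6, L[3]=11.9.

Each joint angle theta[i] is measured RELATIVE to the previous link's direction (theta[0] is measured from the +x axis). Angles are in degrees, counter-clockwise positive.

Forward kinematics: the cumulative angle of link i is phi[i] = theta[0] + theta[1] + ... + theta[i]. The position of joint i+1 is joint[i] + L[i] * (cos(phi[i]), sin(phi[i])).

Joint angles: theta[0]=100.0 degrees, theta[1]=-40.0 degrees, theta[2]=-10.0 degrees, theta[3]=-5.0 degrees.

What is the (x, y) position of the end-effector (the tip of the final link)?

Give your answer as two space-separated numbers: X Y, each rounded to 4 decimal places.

joint[0] = (0.0000, 0.0000)  (base)
link 0: phi[0] = 100 = 100 deg
  cos(100 deg) = -0.1736, sin(100 deg) = 0.9848
  joint[1] = (0.0000, 0.0000) + 10.4 * (-0.1736, 0.9848) = (0.0000 + -1.8059, 0.0000 + 10.2420) = (-1.8059, 10.2420)
link 1: phi[1] = 100 + -40 = 60 deg
  cos(60 deg) = 0.5000, sin(60 deg) = 0.8660
  joint[2] = (-1.8059, 10.2420) + 3.4 * (0.5000, 0.8660) = (-1.8059 + 1.7000, 10.2420 + 2.9445) = (-0.1059, 13.1865)
link 2: phi[2] = 100 + -40 + -10 = 50 deg
  cos(50 deg) = 0.6428, sin(50 deg) = 0.7660
  joint[3] = (-0.1059, 13.1865) + 5.6 * (0.6428, 0.7660) = (-0.1059 + 3.5996, 13.1865 + 4.2898) = (3.4937, 17.4763)
link 3: phi[3] = 100 + -40 + -10 + -5 = 45 deg
  cos(45 deg) = 0.7071, sin(45 deg) = 0.7071
  joint[4] = (3.4937, 17.4763) + 11.9 * (0.7071, 0.7071) = (3.4937 + 8.4146, 17.4763 + 8.4146) = (11.9082, 25.8909)
End effector: (11.9082, 25.8909)

Answer: 11.9082 25.8909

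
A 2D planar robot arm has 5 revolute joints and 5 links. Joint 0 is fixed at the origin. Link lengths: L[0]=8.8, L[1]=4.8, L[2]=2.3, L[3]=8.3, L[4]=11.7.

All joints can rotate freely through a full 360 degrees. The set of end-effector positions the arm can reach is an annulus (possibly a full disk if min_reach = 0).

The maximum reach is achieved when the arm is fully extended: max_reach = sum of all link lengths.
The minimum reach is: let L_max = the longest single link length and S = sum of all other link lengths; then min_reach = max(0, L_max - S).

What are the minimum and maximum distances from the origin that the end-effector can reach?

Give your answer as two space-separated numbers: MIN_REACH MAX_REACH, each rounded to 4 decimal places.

Link lengths: [8.8, 4.8, 2.3, 8.3, 11.7]
max_reach = 8.8 + 4.8 + 2.3 + 8.3 + 11.7 = 35.9
L_max = max([8.8, 4.8, 2.3, 8.3, 11.7]) = 11.7
S (sum of others) = 35.9 - 11.7 = 24.2
min_reach = max(0, 11.7 - 24.2) = max(0, -12.5) = 0

Answer: 0.0000 35.9000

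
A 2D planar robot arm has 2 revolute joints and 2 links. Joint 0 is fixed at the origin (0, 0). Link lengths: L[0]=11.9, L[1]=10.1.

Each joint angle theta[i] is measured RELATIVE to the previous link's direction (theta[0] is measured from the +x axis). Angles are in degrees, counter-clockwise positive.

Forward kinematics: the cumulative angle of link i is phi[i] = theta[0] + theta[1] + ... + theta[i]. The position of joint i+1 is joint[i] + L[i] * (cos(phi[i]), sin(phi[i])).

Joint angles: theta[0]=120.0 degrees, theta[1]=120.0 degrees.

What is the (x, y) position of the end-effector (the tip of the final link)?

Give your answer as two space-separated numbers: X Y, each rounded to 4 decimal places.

joint[0] = (0.0000, 0.0000)  (base)
link 0: phi[0] = 120 = 120 deg
  cos(120 deg) = -0.5000, sin(120 deg) = 0.8660
  joint[1] = (0.0000, 0.0000) + 11.9 * (-0.5000, 0.8660) = (0.0000 + -5.9500, 0.0000 + 10.3057) = (-5.9500, 10.3057)
link 1: phi[1] = 120 + 120 = 240 deg
  cos(240 deg) = -0.5000, sin(240 deg) = -0.8660
  joint[2] = (-5.9500, 10.3057) + 10.1 * (-0.5000, -0.8660) = (-5.9500 + -5.0500, 10.3057 + -8.7469) = (-11.0000, 1.5588)
End effector: (-11.0000, 1.5588)

Answer: -11.0000 1.5588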